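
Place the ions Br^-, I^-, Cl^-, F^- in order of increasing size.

All are in the same group with charge -1. Radius grows down the group as n (the outermost shell) increases.

F^- < Cl^- < Br^- < I^-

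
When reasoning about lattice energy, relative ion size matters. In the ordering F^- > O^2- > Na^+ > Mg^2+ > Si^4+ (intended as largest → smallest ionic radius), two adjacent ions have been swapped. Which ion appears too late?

Scanning neighbour by neighbour, only F^-/O^2- violates a trend: F^- and O^2- share 10 electrons; the higher nuclear charge on F (Z=9) contracts it more, so F^- < O^2-. That makes O^2- the one sitting a position late relative to where it belongs.

O^2-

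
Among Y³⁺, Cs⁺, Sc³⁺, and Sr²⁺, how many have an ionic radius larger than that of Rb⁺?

1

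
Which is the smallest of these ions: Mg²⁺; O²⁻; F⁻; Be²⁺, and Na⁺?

Be²⁺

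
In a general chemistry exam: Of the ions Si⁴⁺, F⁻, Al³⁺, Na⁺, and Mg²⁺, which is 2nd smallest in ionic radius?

Al³⁺

Each ion has 10 electrons. The ranking follows nuclear charge in reverse — greater Z gives a smaller radius. Si⁴⁺ (Z=14), Al³⁺ (Z=13), Mg²⁺ (Z=12), Na⁺ (Z=11), F⁻ (Z=9).
Ordering: Si⁴⁺ < Al³⁺ < Mg²⁺ < Na⁺ < F⁻. The 2nd smallest is Al³⁺.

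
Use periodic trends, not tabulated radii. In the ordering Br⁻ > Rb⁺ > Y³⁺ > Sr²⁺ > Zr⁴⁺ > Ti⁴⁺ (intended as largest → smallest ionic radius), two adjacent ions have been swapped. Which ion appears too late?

Sr²⁺

Scanning neighbour by neighbour, only Y³⁺/Sr²⁺ violates a trend: both have 36 electrons but Z(Y)=39 > Z(Sr)=38, so Y³⁺ should be the smaller of the two. That makes Sr²⁺ the one sitting a position late relative to where it belongs.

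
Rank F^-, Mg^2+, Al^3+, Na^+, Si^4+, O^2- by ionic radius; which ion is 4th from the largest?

Mg^2+

All of these have 10 electrons (isoelectronic). With the same electron cloud, the ion with the most protons pulls it in tightest. Nuclear charges: Si^4+ (Z=14), Al^3+ (Z=13), Mg^2+ (Z=12), Na^+ (Z=11), F^- (Z=9), O^2- (Z=8). Highest Z is smallest.
That gives Si^4+ < Al^3+ < Mg^2+ < Na^+ < F^- < O^2-. From the largest end, number 4 is Mg^2+.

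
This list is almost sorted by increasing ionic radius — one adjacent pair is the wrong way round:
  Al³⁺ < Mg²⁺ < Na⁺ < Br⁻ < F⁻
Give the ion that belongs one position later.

Br⁻

Check each adjacent pair. Br⁻ and F⁻ are reversed: both in group 17 with the same charge; F⁻ (period 2) has the smaller radius. No other neighbouring pair contradicts the periodic trends, so Br⁻ is the ion listed too early.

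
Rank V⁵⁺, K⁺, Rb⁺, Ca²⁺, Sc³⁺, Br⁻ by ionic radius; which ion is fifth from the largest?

Tabulating Z and e⁻: V⁵⁺ has 18 e⁻ (Z=23), Sc³⁺ has 18 e⁻ (Z=21), Ca²⁺ has 18 e⁻ (Z=20), K⁺ has 18 e⁻ (Z=19), Rb⁺ has 36 e⁻ (Z=37), Br⁻ has 36 e⁻ (Z=35). V⁵⁺ < Sc³⁺ (both 18 e⁻, Z=23>21); Sc³⁺ < Ca²⁺ (both 18 e⁻, Z=21>20); Ca²⁺ < K⁺ (both 18 e⁻, Z=20>19); K⁺ < Rb⁺ (same group, period 4 vs 5); Rb⁺ < Br⁻ (both 36 e⁻, Z=37>35).
Full ascending order: V⁵⁺ < Sc³⁺ < Ca²⁺ < K⁺ < Rb⁺ < Br⁻. Counting from the largest, position 5 is Sc³⁺.

Sc³⁺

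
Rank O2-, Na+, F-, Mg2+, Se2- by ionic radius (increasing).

First list Z and electron count for each: Mg2+: 10 e⁻, Z=12, Na+: 10 e⁻, Z=11, F-: 10 e⁻, Z=9, O2-: 10 e⁻, Z=8, Se2-: 36 e⁻, Z=34. Mg2+ < Na+ (both 10 e⁻, Z=12>11); Na+ < F- (isoelectronic, higher Z=11 is smaller); F- < O2- (both 10 e⁻, Z=9>8); O2- < Se2- (same group, period 2 vs 4).

Mg2+ < Na+ < F- < O2- < Se2-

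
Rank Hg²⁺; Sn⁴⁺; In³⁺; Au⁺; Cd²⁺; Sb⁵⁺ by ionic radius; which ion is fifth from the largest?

Electron counts and nuclear charges: Sb⁵⁺ (Z=51, 46 e⁻), Sn⁴⁺ (Z=50, 46 e⁻), In³⁺ (Z=49, 46 e⁻), Cd²⁺ (Z=48, 46 e⁻), Hg²⁺ (Z=80, 78 e⁻), Au⁺ (Z=79, 78 e⁻). Sb⁵⁺ < Sn⁴⁺ (both 46 e⁻, Z=51>50); Sn⁴⁺ < In³⁺ (both 46 e⁻, Z=50>49); In³⁺ < Cd²⁺ (both 46 e⁻, Z=49>48); Cd²⁺ < Hg²⁺ (same group, period 5 vs 6); Hg²⁺ < Au⁺ (isoelectronic, higher Z=80 is smaller).
Ordering: Sb⁵⁺ < Sn⁴⁺ < In³⁺ < Cd²⁺ < Hg²⁺ < Au⁺. The fifth largest is Sn⁴⁺.

Sn⁴⁺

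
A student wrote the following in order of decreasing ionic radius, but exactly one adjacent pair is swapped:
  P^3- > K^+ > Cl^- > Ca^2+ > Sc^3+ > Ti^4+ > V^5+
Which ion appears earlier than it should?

K^+

Compare adjacent ions: they are isoelectronic (18 e⁻) and K has more protons than Cl (19 vs 17), making K^+ smaller — yet in this decreasing list K^+ sits before Cl^-. Nothing else is reversed, so K^+ should move one place to the right.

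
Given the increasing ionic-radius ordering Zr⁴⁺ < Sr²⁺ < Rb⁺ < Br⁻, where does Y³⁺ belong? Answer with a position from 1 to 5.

2

Isoelectronic series (36 e⁻ each). Size is set by nuclear charge: more protons means a smaller ion. Zr⁴⁺ (Z=40), Y³⁺ (Z=39), Sr²⁺ (Z=38), Rb⁺ (Z=37), Br⁻ (Z=35).
With Y³⁺ included the full order is Zr⁴⁺ < Y³⁺ < Sr²⁺ < Rb⁺ < Br⁻, so it takes position 2.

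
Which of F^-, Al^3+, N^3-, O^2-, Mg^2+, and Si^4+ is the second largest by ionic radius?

These species are isoelectronic with 10 electrons. The only difference is the number of protons: Si^4+ (Z=14), Al^3+ (Z=13), Mg^2+ (Z=12), F^- (Z=9), O^2- (Z=8), N^3- (Z=7). The strongest nuclear pull (Si^4+) gives the smallest ion.
Ordering: Si^4+ < Al^3+ < Mg^2+ < F^- < O^2- < N^3-. The second largest is O^2-.

O^2-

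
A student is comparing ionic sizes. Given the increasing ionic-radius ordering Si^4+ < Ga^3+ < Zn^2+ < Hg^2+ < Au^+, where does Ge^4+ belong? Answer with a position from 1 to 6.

Electron counts and nuclear charges: Si^4+ has 10 e⁻ (Z=14), Ge^4+ has 28 e⁻ (Z=32), Ga^3+ has 28 e⁻ (Z=31), Zn^2+ has 28 e⁻ (Z=30), Hg^2+ has 78 e⁻ (Z=80), Au^+ has 78 e⁻ (Z=79). Si^4+ < Ge^4+ (same group, 1 shell fewer); Ge^4+ < Ga^3+ (both 28 e⁻, Z=32>31); Ga^3+ < Zn^2+ (isoelectronic, higher Z=31 is smaller); Zn^2+ < Hg^2+ (same group, 2 shells fewer); Hg^2+ < Au^+ (isoelectronic, higher Z=80 is smaller).
With Ge^4+ included the full order is Si^4+ < Ge^4+ < Ga^3+ < Zn^2+ < Hg^2+ < Au^+, so it takes position 2.

2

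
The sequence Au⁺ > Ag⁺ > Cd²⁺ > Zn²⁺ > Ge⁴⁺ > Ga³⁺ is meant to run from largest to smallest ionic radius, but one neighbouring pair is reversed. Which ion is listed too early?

Scanning neighbour by neighbour, only Ge⁴⁺/Ga³⁺ violates a trend: both have 28 electrons but Z(Ge)=32 > Z(Ga)=31, so Ge⁴⁺ should be the smaller of the two. That makes Ge⁴⁺ the one sitting a position early relative to where it belongs.

Ge⁴⁺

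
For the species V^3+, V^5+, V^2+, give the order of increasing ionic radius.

These are all V ions. Removing more electrons (higher positive charge) pulls the remaining electrons in closer, so V^5+ is smallest and V^2+ is largest.

V^5+ < V^3+ < V^2+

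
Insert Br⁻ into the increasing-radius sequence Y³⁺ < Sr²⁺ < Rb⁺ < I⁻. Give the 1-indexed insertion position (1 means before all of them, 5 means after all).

Y³⁺ (Z=39, 36 e⁻), Sr²⁺ (Z=38, 36 e⁻), Rb⁺ (Z=37, 36 e⁻), Br⁻ (Z=35, 36 e⁻), I⁻ (Z=53, 54 e⁻). Y³⁺ < Sr²⁺ (isoelectronic, higher Z=39 is smaller); Sr²⁺ < Rb⁺ (both 36 e⁻, Z=38>37); Rb⁺ < Br⁻ (isoelectronic, higher Z=37 is smaller); Br⁻ < I⁻ (same group, period 4 vs 5).
Merged order: Y³⁺ < Sr²⁺ < Rb⁺ < Br⁻ < I⁻ — Br⁻ is number 4.

4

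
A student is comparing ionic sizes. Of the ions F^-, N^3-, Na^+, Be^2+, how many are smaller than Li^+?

1

Tabulating Z and e⁻: Be^2+ has 2 e⁻ (Z=4), Li^+ has 2 e⁻ (Z=3), Na^+ has 10 e⁻ (Z=11), F^- has 10 e⁻ (Z=9), N^3- has 10 e⁻ (Z=7). Be^2+ < Li^+ (both 2 e⁻, Z=4>3); Li^+ < Na^+ (same group, period 2 vs 3); Na^+ < F^- (both 10 e⁻, Z=11>9); F^- < N^3- (both 10 e⁻, Z=9>7).
Ordering all of them (including Li^+) by radius gives Be^2+ < Li^+ < Na^+ < F^- < N^3-. That's 1.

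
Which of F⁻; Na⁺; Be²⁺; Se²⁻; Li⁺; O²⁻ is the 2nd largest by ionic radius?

O²⁻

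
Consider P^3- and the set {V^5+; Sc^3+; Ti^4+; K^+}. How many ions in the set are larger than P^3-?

Isoelectronic series (18 e⁻ each). Size is set by nuclear charge: more protons means a smaller ion. V^5+ (Z=23), Ti^4+ (Z=22), Sc^3+ (Z=21), K^+ (Z=19), P^3- (Z=15).
Placing each against P^3-: smaller — V^5+, Ti^4+, Sc^3+, K^+; larger — none. Count: 0.

0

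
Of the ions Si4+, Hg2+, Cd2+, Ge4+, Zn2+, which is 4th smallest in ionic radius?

Cd2+

Si4+: 10 e⁻, Z=14, Ge4+: 28 e⁻, Z=32, Zn2+: 28 e⁻, Z=30, Cd2+: 46 e⁻, Z=48, Hg2+: 78 e⁻, Z=80. Si4+ < Ge4+ (same group, 1 shell fewer); Ge4+ < Zn2+ (isoelectronic, higher Z=32 is smaller); Zn2+ < Cd2+ (same group, period 4 vs 5); Cd2+ < Hg2+ (same group, period 5 vs 6).
Full ascending order: Si4+ < Ge4+ < Zn2+ < Cd2+ < Hg2+. Counting from the smallest, position 4 is Cd2+.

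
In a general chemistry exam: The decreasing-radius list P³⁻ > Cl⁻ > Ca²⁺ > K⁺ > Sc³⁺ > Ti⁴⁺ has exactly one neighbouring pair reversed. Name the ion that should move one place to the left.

K⁺

Compare adjacent ions: both have 18 electrons but Z(Ca)=20 > Z(K)=19, so Ca²⁺ should be the smaller of the two — yet in this decreasing list Ca²⁺ sits before K⁺. Nothing else is reversed, so K⁺ should move one place to the left.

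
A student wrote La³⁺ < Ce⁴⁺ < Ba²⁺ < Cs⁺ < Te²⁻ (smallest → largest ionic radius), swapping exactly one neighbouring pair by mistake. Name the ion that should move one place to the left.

Ce⁴⁺

Compare adjacent ions: they are isoelectronic (54 e⁻) and Ce has more protons than La (58 vs 57), making Ce⁴⁺ smaller — yet in this increasing list La³⁺ sits before Ce⁴⁺. Nothing else is reversed, so Ce⁴⁺ should move one place to the left.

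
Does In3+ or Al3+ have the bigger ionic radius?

Same group, same charge. Going down the group adds an extra shell of electrons, so the ion gets larger: Al3+ is highest in the group and smallest.

In3+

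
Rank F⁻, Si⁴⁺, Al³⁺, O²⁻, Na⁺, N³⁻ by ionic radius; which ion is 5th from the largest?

Al³⁺

Each ion has 10 electrons. The ranking follows nuclear charge in reverse — greater Z gives a smaller radius. Si⁴⁺ (Z=14), Al³⁺ (Z=13), Na⁺ (Z=11), F⁻ (Z=9), O²⁻ (Z=8), N³⁻ (Z=7).
Full ascending order: Si⁴⁺ < Al³⁺ < Na⁺ < F⁻ < O²⁻ < N³⁻. Counting from the largest, position 5 is Al³⁺.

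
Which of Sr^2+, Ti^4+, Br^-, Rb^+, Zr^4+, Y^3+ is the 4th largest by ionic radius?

Y^3+

First list Z and electron count for each: Ti^4+: 18 e⁻, Z=22, Zr^4+: 36 e⁻, Z=40, Y^3+: 36 e⁻, Z=39, Sr^2+: 36 e⁻, Z=38, Rb^+: 36 e⁻, Z=37, Br^-: 36 e⁻, Z=35. Ti^4+ < Zr^4+ (same group, period 4 vs 5); Zr^4+ < Y^3+ (both 36 e⁻, Z=40>39); Y^3+ < Sr^2+ (both 36 e⁻, Z=39>38); Sr^2+ < Rb^+ (both 36 e⁻, Z=38>37); Rb^+ < Br^- (isoelectronic, higher Z=37 is smaller).
Full ascending order: Ti^4+ < Zr^4+ < Y^3+ < Sr^2+ < Rb^+ < Br^-. Counting from the largest, position 4 is Y^3+.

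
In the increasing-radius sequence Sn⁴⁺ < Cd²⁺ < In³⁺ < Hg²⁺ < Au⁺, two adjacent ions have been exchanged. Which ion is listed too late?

In³⁺

Scanning neighbour by neighbour, only Cd²⁺/In³⁺ violates a trend: In³⁺ and Cd²⁺ share 46 electrons; the higher nuclear charge on In (Z=49) contracts it more, so In³⁺ < Cd²⁺. That makes In³⁺ the one sitting a position late relative to where it belongs.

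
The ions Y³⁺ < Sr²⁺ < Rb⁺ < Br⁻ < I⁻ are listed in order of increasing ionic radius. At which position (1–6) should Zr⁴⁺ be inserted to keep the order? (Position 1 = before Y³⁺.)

Zr⁴⁺: 36 e⁻, Z=40, Y³⁺: 36 e⁻, Z=39, Sr²⁺: 36 e⁻, Z=38, Rb⁺: 36 e⁻, Z=37, Br⁻: 36 e⁻, Z=35, I⁻: 54 e⁻, Z=53. Zr⁴⁺ < Y³⁺ (isoelectronic, higher Z=40 is smaller); Y³⁺ < Sr²⁺ (both 36 e⁻, Z=39>38); Sr²⁺ < Rb⁺ (both 36 e⁻, Z=38>37); Rb⁺ < Br⁻ (isoelectronic, higher Z=37 is smaller); Br⁻ < I⁻ (same group, period 4 vs 5).
With Zr⁴⁺ included the full order is Zr⁴⁺ < Y³⁺ < Sr²⁺ < Rb⁺ < Br⁻ < I⁻, so it takes position 1.

1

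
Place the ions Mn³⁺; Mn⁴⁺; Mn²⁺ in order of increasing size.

Mn⁴⁺ < Mn³⁺ < Mn²⁺

For a single element, ionic radius drops as positive charge rises — Mn⁴⁺ < Mn²⁺.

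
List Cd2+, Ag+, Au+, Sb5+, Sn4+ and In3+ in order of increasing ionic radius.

Sb5+ < Sn4+ < In3+ < Cd2+ < Ag+ < Au+

Sb5+ (Z=51, 46 e⁻), Sn4+ (Z=50, 46 e⁻), In3+ (Z=49, 46 e⁻), Cd2+ (Z=48, 46 e⁻), Ag+ (Z=47, 46 e⁻), Au+ (Z=79, 78 e⁻). Sb5+ < Sn4+ (both 46 e⁻, Z=51>50); Sn4+ < In3+ (isoelectronic, higher Z=50 is smaller); In3+ < Cd2+ (both 46 e⁻, Z=49>48); Cd2+ < Ag+ (isoelectronic, higher Z=48 is smaller); Ag+ < Au+ (same group, period 5 vs 6).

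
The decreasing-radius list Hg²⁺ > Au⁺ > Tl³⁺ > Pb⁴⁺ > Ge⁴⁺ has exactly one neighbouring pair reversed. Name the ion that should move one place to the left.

Au⁺

Scanning neighbour by neighbour, only Hg²⁺/Au⁺ violates a trend: both have 78 electrons but Z(Hg)=80 > Z(Au)=79, so Hg²⁺ should be the smaller of the two. That makes Au⁺ the one sitting a position late relative to where it belongs.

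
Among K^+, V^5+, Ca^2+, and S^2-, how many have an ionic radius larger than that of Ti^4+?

3

Each ion has 18 electrons. The ranking follows nuclear charge in reverse — greater Z gives a smaller radius. V^5+ (Z=23), Ti^4+ (Z=22), Ca^2+ (Z=20), K^+ (Z=19), S^2- (Z=16).
Ordering all of them (including Ti^4+) by radius gives V^5+ < Ti^4+ < Ca^2+ < K^+ < S^2-. Count: 3.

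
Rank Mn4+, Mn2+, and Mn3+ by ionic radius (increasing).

Same element, different charge: the more highly charged cation has fewer electrons and a greater effective nuclear charge per electron, making Mn4+ the smallest.

Mn4+ < Mn3+ < Mn2+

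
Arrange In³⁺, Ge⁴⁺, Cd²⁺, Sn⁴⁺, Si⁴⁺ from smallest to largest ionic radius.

Si⁴⁺ < Ge⁴⁺ < Sn⁴⁺ < In³⁺ < Cd²⁺

Electron counts and nuclear charges: Si⁴⁺ has 10 e⁻ (Z=14), Ge⁴⁺ has 28 e⁻ (Z=32), Sn⁴⁺ has 46 e⁻ (Z=50), In³⁺ has 46 e⁻ (Z=49), Cd²⁺ has 46 e⁻ (Z=48). Si⁴⁺ < Ge⁴⁺ (same group, period 3 vs 4); Ge⁴⁺ < Sn⁴⁺ (same group, 1 shell fewer); Sn⁴⁺ < In³⁺ (both 46 e⁻, Z=50>49); In³⁺ < Cd²⁺ (isoelectronic, higher Z=49 is smaller).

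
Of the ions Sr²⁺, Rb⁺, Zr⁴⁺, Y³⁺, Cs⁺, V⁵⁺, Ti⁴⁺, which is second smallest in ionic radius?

First list Z and electron count for each: V⁵⁺ (Z=23, 18 e⁻), Ti⁴⁺ (Z=22, 18 e⁻), Zr⁴⁺ (Z=40, 36 e⁻), Y³⁺ (Z=39, 36 e⁻), Sr²⁺ (Z=38, 36 e⁻), Rb⁺ (Z=37, 36 e⁻), Cs⁺ (Z=55, 54 e⁻). V⁵⁺ < Ti⁴⁺ (both 18 e⁻, Z=23>22); Ti⁴⁺ < Zr⁴⁺ (same group, period 4 vs 5); Zr⁴⁺ < Y³⁺ (both 36 e⁻, Z=40>39); Y³⁺ < Sr²⁺ (isoelectronic, higher Z=39 is smaller); Sr²⁺ < Rb⁺ (both 36 e⁻, Z=38>37); Rb⁺ < Cs⁺ (same group, 1 shell fewer).
So the order is V⁵⁺ < Ti⁴⁺ < Zr⁴⁺ < Y³⁺ < Sr²⁺ < Rb⁺ < Cs⁺; the 2nd-smallest ion is Ti⁴⁺.

Ti⁴⁺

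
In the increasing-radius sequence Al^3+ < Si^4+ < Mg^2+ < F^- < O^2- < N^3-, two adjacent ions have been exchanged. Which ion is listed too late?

Check each adjacent pair. Al^3+ and Si^4+ are reversed: they are isoelectronic (10 e⁻) and Si has more protons than Al (14 vs 13), making Si^4+ smaller. No other neighbouring pair contradicts the periodic trends, so Si^4+ is the ion listed too late.

Si^4+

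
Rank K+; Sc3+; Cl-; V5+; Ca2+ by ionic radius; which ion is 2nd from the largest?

K+

All of these have 18 electrons (isoelectronic). With the same electron cloud, the ion with the most protons pulls it in tightest. Nuclear charges: V5+ (Z=23), Sc3+ (Z=21), Ca2+ (Z=20), K+ (Z=19), Cl- (Z=17). Highest Z is smallest.
Ordering: V5+ < Sc3+ < Ca2+ < K+ < Cl-. The 2nd largest is K+.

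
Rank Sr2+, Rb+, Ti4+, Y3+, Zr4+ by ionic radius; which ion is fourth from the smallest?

Ti4+ has 18 e⁻ (Z=22), Zr4+ has 36 e⁻ (Z=40), Y3+ has 36 e⁻ (Z=39), Sr2+ has 36 e⁻ (Z=38), Rb+ has 36 e⁻ (Z=37). Ti4+ < Zr4+ (same group, 1 shell fewer); Zr4+ < Y3+ (both 36 e⁻, Z=40>39); Y3+ < Sr2+ (isoelectronic, higher Z=39 is smaller); Sr2+ < Rb+ (both 36 e⁻, Z=38>37).
Full ascending order: Ti4+ < Zr4+ < Y3+ < Sr2+ < Rb+. Counting from the smallest, position 4 is Sr2+.

Sr2+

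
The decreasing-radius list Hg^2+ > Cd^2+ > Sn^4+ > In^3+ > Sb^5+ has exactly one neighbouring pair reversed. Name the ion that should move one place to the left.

Check each adjacent pair. Sn^4+ and In^3+ are reversed: both have 46 electrons but Z(Sn)=50 > Z(In)=49, so Sn^4+ should be the smaller of the two. No other neighbouring pair contradicts the periodic trends, so In^3+ is the ion listed too late.

In^3+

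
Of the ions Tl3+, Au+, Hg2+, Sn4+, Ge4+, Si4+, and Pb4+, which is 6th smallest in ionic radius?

Hg2+

Work out protons and electrons: Si4+ has 10 e⁻ (Z=14), Ge4+ has 28 e⁻ (Z=32), Sn4+ has 46 e⁻ (Z=50), Pb4+ has 78 e⁻ (Z=82), Tl3+ has 78 e⁻ (Z=81), Hg2+ has 78 e⁻ (Z=80), Au+ has 78 e⁻ (Z=79). Si4+ < Ge4+ (same group, period 3 vs 4); Ge4+ < Sn4+ (same group, 1 shell fewer); Sn4+ < Pb4+ (same group, period 5 vs 6); Pb4+ < Tl3+ (isoelectronic, higher Z=82 is smaller); Tl3+ < Hg2+ (isoelectronic, higher Z=81 is smaller); Hg2+ < Au+ (isoelectronic, higher Z=80 is smaller).
Full ascending order: Si4+ < Ge4+ < Sn4+ < Pb4+ < Tl3+ < Hg2+ < Au+. Counting from the smallest, position 6 is Hg2+.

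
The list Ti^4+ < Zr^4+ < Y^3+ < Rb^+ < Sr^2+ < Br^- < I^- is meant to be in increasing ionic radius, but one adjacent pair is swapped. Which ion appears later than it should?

Sr^2+

Check each adjacent pair. Rb^+ and Sr^2+ are reversed: they are isoelectronic (36 e⁻) and Sr has more protons than Rb (38 vs 37), making Sr^2+ smaller. No other neighbouring pair contradicts the periodic trends, so Sr^2+ is the ion listed too late.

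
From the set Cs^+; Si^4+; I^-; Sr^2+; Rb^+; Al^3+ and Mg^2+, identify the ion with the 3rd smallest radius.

Mg^2+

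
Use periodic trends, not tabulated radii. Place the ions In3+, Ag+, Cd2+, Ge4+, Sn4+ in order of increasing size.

Ge4+ (Z=32, 28 e⁻), Sn4+ (Z=50, 46 e⁻), In3+ (Z=49, 46 e⁻), Cd2+ (Z=48, 46 e⁻), Ag+ (Z=47, 46 e⁻). Ge4+ < Sn4+ (same group, period 4 vs 5); Sn4+ < In3+ (both 46 e⁻, Z=50>49); In3+ < Cd2+ (isoelectronic, higher Z=49 is smaller); Cd2+ < Ag+ (both 46 e⁻, Z=48>47).

Ge4+ < Sn4+ < In3+ < Cd2+ < Ag+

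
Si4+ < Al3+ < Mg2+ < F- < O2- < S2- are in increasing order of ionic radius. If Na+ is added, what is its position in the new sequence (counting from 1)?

4

First list Z and electron count for each: Si4+: 10 e⁻, Z=14, Al3+: 10 e⁻, Z=13, Mg2+: 10 e⁻, Z=12, Na+: 10 e⁻, Z=11, F-: 10 e⁻, Z=9, O2-: 10 e⁻, Z=8, S2-: 18 e⁻, Z=16. Si4+ < Al3+ (isoelectronic, higher Z=14 is smaller); Al3+ < Mg2+ (both 10 e⁻, Z=13>12); Mg2+ < Na+ (isoelectronic, higher Z=12 is smaller); Na+ < F- (both 10 e⁻, Z=11>9); F- < O2- (isoelectronic, higher Z=9 is smaller); O2- < S2- (same group, period 2 vs 3).
The complete sequence is Si4+ < Al3+ < Mg2+ < Na+ < F- < O2- < S2-. Na+ sits at position 4.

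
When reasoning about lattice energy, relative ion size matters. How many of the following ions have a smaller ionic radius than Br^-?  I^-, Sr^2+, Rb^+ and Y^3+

3

Tabulating Z and e⁻: Y^3+: 36 e⁻, Z=39, Sr^2+: 36 e⁻, Z=38, Rb^+: 36 e⁻, Z=37, Br^-: 36 e⁻, Z=35, I^-: 54 e⁻, Z=53. Y^3+ < Sr^2+ (both 36 e⁻, Z=39>38); Sr^2+ < Rb^+ (isoelectronic, higher Z=38 is smaller); Rb^+ < Br^- (isoelectronic, higher Z=37 is smaller); Br^- < I^- (same group, period 4 vs 5).
Ordering all of them (including Br^-) by radius gives Y^3+ < Sr^2+ < Rb^+ < Br^- < I^-. Count: 3.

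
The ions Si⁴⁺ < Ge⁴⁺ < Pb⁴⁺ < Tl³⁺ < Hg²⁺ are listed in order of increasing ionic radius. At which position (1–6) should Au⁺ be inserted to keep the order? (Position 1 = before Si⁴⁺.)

6

Si⁴⁺: 10 e⁻, Z=14, Ge⁴⁺: 28 e⁻, Z=32, Pb⁴⁺: 78 e⁻, Z=82, Tl³⁺: 78 e⁻, Z=81, Hg²⁺: 78 e⁻, Z=80, Au⁺: 78 e⁻, Z=79. Si⁴⁺ < Ge⁴⁺ (same group, period 3 vs 4); Ge⁴⁺ < Pb⁴⁺ (same group, period 4 vs 6); Pb⁴⁺ < Tl³⁺ (isoelectronic, higher Z=82 is smaller); Tl³⁺ < Hg²⁺ (isoelectronic, higher Z=81 is smaller); Hg²⁺ < Au⁺ (both 78 e⁻, Z=80>79).
The complete sequence is Si⁴⁺ < Ge⁴⁺ < Pb⁴⁺ < Tl³⁺ < Hg²⁺ < Au⁺. Au⁺ sits at position 6.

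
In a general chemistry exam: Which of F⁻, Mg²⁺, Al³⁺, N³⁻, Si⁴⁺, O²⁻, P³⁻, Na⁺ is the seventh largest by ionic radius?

Electron counts and nuclear charges: Si⁴⁺: 10 e⁻, Z=14, Al³⁺: 10 e⁻, Z=13, Mg²⁺: 10 e⁻, Z=12, Na⁺: 10 e⁻, Z=11, F⁻: 10 e⁻, Z=9, O²⁻: 10 e⁻, Z=8, N³⁻: 10 e⁻, Z=7, P³⁻: 18 e⁻, Z=15. Si⁴⁺ < Al³⁺ (isoelectronic, higher Z=14 is smaller); Al³⁺ < Mg²⁺ (both 10 e⁻, Z=13>12); Mg²⁺ < Na⁺ (both 10 e⁻, Z=12>11); Na⁺ < F⁻ (isoelectronic, higher Z=11 is smaller); F⁻ < O²⁻ (isoelectronic, higher Z=9 is smaller); O²⁻ < N³⁻ (both 10 e⁻, Z=8>7); N³⁻ < P³⁻ (same group, 1 shell fewer).
Ordering: Si⁴⁺ < Al³⁺ < Mg²⁺ < Na⁺ < F⁻ < O²⁻ < N³⁻ < P³⁻. The seventh largest is Al³⁺.

Al³⁺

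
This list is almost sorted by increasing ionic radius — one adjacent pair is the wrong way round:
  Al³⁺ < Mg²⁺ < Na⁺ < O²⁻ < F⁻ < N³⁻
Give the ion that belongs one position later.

Compare adjacent ions: they are isoelectronic (10 e⁻) and F has more protons than O (9 vs 8), making F⁻ smaller — yet in this increasing list O²⁻ sits before F⁻. Nothing else is reversed, so O²⁻ should move one place to the right.

O²⁻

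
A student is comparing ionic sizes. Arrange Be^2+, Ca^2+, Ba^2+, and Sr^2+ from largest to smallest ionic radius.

Ba^2+ > Sr^2+ > Ca^2+ > Be^2+

These ions sit in one column with identical charge. Each step down the periodic table adds a principal shell, increasing the radius.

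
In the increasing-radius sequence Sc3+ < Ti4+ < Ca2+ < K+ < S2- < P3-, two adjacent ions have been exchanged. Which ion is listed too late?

Compare adjacent ions: both have 18 electrons but Z(Ti)=22 > Z(Sc)=21, so Ti4+ should be the smaller of the two — yet in this increasing list Sc3+ sits before Ti4+. Nothing else is reversed, so Ti4+ should move one place to the left.

Ti4+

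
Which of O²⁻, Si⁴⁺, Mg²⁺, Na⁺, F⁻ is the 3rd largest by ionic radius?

Na⁺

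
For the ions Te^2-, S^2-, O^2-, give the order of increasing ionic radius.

All are in the same group with charge -2. Radius grows down the group as n (the outermost shell) increases.

O^2- < S^2- < Te^2-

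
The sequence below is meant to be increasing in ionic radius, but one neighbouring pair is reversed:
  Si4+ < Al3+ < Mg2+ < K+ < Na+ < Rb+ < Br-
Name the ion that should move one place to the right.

K+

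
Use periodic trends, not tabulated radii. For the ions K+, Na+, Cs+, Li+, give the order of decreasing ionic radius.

Cs+ > K+ > Na+ > Li+

These ions sit in one column with identical charge. Each step down the periodic table adds a principal shell, increasing the radius.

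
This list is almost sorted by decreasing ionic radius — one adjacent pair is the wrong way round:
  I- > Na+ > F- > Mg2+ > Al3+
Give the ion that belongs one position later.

Na+

Compare adjacent ions: Na+ and F- share 10 electrons; the higher nuclear charge on Na (Z=11) contracts it more, so Na+ < F- — yet in this decreasing list Na+ sits before F-. Nothing else is reversed, so Na+ should move one place to the right.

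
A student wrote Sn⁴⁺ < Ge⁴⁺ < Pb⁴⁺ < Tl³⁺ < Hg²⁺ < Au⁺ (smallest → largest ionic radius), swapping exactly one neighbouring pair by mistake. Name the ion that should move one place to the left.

Check each adjacent pair. Sn⁴⁺ and Ge⁴⁺ are reversed: same group and charge — period 4 sits above period 5, so Ge⁴⁺ is smaller. No other neighbouring pair contradicts the periodic trends, so Ge⁴⁺ is the ion listed too late.

Ge⁴⁺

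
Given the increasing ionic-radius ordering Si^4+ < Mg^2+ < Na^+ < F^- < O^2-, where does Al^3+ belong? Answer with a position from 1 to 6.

Each ion has 10 electrons. The ranking follows nuclear charge in reverse — greater Z gives a smaller radius. Si^4+ (Z=14), Al^3+ (Z=13), Mg^2+ (Z=12), Na^+ (Z=11), F^- (Z=9), O^2- (Z=8).
The complete sequence is Si^4+ < Al^3+ < Mg^2+ < Na^+ < F^- < O^2-. Al^3+ sits at position 2.

2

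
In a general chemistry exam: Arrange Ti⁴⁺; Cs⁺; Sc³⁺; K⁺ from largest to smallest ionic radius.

Ti⁴⁺ (Z=22, 18 e⁻), Sc³⁺ (Z=21, 18 e⁻), K⁺ (Z=19, 18 e⁻), Cs⁺ (Z=55, 54 e⁻). Ti⁴⁺ < Sc³⁺ (isoelectronic, higher Z=22 is smaller); Sc³⁺ < K⁺ (isoelectronic, higher Z=21 is smaller); K⁺ < Cs⁺ (same group, 2 shells fewer).

Cs⁺ > K⁺ > Sc³⁺ > Ti⁴⁺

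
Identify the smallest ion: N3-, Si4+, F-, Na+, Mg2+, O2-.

Si4+

Each ion has 10 electrons. The ranking follows nuclear charge in reverse — greater Z gives a smaller radius. Si4+ (Z=14), Mg2+ (Z=12), Na+ (Z=11), F- (Z=9), O2- (Z=8), N3- (Z=7).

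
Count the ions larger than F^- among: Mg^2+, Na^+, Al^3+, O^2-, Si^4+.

1

Isoelectronic series (10 e⁻ each). Size is set by nuclear charge: more protons means a smaller ion. Si^4+ (Z=14), Al^3+ (Z=13), Mg^2+ (Z=12), Na^+ (Z=11), F^- (Z=9), O^2- (Z=8).
Overall: Si^4+ < Al^3+ < Mg^2+ < Na^+ < F^- < O^2-. F^- has 4 below it and 1 above. That's 1.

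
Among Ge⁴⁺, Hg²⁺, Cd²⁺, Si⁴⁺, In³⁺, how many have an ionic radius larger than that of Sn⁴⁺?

3

Work out protons and electrons: Si⁴⁺ (Z=14, 10 e⁻), Ge⁴⁺ (Z=32, 28 e⁻), Sn⁴⁺ (Z=50, 46 e⁻), In³⁺ (Z=49, 46 e⁻), Cd²⁺ (Z=48, 46 e⁻), Hg²⁺ (Z=80, 78 e⁻). Si⁴⁺ < Ge⁴⁺ (same group, period 3 vs 4); Ge⁴⁺ < Sn⁴⁺ (same group, 1 shell fewer); Sn⁴⁺ < In³⁺ (both 46 e⁻, Z=50>49); In³⁺ < Cd²⁺ (isoelectronic, higher Z=49 is smaller); Cd²⁺ < Hg²⁺ (same group, period 5 vs 6).
Overall: Si⁴⁺ < Ge⁴⁺ < Sn⁴⁺ < In³⁺ < Cd²⁺ < Hg²⁺. Sn⁴⁺ has 2 below it and 3 above. Count: 3.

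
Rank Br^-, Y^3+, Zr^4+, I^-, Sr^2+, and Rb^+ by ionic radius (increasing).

Tabulating Z and e⁻: Zr^4+ (Z=40, 36 e⁻), Y^3+ (Z=39, 36 e⁻), Sr^2+ (Z=38, 36 e⁻), Rb^+ (Z=37, 36 e⁻), Br^- (Z=35, 36 e⁻), I^- (Z=53, 54 e⁻). Zr^4+ < Y^3+ (isoelectronic, higher Z=40 is smaller); Y^3+ < Sr^2+ (isoelectronic, higher Z=39 is smaller); Sr^2+ < Rb^+ (both 36 e⁻, Z=38>37); Rb^+ < Br^- (both 36 e⁻, Z=37>35); Br^- < I^- (same group, 1 shell fewer).

Zr^4+ < Y^3+ < Sr^2+ < Rb^+ < Br^- < I^-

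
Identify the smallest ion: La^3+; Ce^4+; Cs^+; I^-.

All of these have 54 electrons (isoelectronic). With the same electron cloud, the ion with the most protons pulls it in tightest. Nuclear charges: Ce^4+ (Z=58), La^3+ (Z=57), Cs^+ (Z=55), I^- (Z=53). Highest Z is smallest.

Ce^4+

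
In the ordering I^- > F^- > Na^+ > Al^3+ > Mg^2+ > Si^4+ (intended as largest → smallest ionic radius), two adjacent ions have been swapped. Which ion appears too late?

Scanning neighbour by neighbour, only Al^3+/Mg^2+ violates a trend: both have 10 electrons but Z(Al)=13 > Z(Mg)=12, so Al^3+ should be the smaller of the two. That makes Mg^2+ the one sitting a position late relative to where it belongs.

Mg^2+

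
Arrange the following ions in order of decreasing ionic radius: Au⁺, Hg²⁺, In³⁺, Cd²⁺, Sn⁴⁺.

Tabulating Z and e⁻: Sn⁴⁺: 46 e⁻, Z=50, In³⁺: 46 e⁻, Z=49, Cd²⁺: 46 e⁻, Z=48, Hg²⁺: 78 e⁻, Z=80, Au⁺: 78 e⁻, Z=79. Sn⁴⁺ < In³⁺ (isoelectronic, higher Z=50 is smaller); In³⁺ < Cd²⁺ (both 46 e⁻, Z=49>48); Cd²⁺ < Hg²⁺ (same group, 1 shell fewer); Hg²⁺ < Au⁺ (isoelectronic, higher Z=80 is smaller).

Au⁺ > Hg²⁺ > Cd²⁺ > In³⁺ > Sn⁴⁺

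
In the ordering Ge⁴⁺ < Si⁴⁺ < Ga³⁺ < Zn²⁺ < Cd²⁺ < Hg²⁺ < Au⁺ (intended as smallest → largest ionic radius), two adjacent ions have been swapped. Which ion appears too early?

The pair Ge⁴⁺, Si⁴⁺ is the wrong way round — Si⁴⁺ and Ge⁴⁺ are in one column with the same charge; the lighter period-3 ion has one fewer shell and is smaller. All other adjacent pairs agree with periodic trends, so Ge⁴⁺ is the misplaced ion.

Ge⁴⁺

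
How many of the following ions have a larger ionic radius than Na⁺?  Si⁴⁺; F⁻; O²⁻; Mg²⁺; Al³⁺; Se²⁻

Tabulating Z and e⁻: Si⁴⁺ has 10 e⁻ (Z=14), Al³⁺ has 10 e⁻ (Z=13), Mg²⁺ has 10 e⁻ (Z=12), Na⁺ has 10 e⁻ (Z=11), F⁻ has 10 e⁻ (Z=9), O²⁻ has 10 e⁻ (Z=8), Se²⁻ has 36 e⁻ (Z=34). Si⁴⁺ < Al³⁺ (isoelectronic, higher Z=14 is smaller); Al³⁺ < Mg²⁺ (isoelectronic, higher Z=13 is smaller); Mg²⁺ < Na⁺ (isoelectronic, higher Z=12 is smaller); Na⁺ < F⁻ (isoelectronic, higher Z=11 is smaller); F⁻ < O²⁻ (both 10 e⁻, Z=9>8); O²⁻ < Se²⁻ (same group, period 2 vs 4).
Ordering all of them (including Na⁺) by radius gives Si⁴⁺ < Al³⁺ < Mg²⁺ < Na⁺ < F⁻ < O²⁻ < Se²⁻. That's 3.

3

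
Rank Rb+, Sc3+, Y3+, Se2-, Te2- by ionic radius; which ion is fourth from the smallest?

Electron counts and nuclear charges: Sc3+: 18 e⁻, Z=21, Y3+: 36 e⁻, Z=39, Rb+: 36 e⁻, Z=37, Se2-: 36 e⁻, Z=34, Te2-: 54 e⁻, Z=52. Sc3+ < Y3+ (same group, period 4 vs 5); Y3+ < Rb+ (isoelectronic, higher Z=39 is smaller); Rb+ < Se2- (both 36 e⁻, Z=37>34); Se2- < Te2- (same group, 1 shell fewer).
Full ascending order: Sc3+ < Y3+ < Rb+ < Se2- < Te2-. Counting from the smallest, position 4 is Se2-.

Se2-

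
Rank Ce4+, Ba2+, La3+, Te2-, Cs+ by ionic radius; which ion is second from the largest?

Cs+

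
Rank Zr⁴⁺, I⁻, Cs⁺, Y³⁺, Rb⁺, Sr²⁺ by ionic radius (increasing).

Zr⁴⁺ < Y³⁺ < Sr²⁺ < Rb⁺ < Cs⁺ < I⁻

Work out protons and electrons: Zr⁴⁺ (Z=40, 36 e⁻), Y³⁺ (Z=39, 36 e⁻), Sr²⁺ (Z=38, 36 e⁻), Rb⁺ (Z=37, 36 e⁻), Cs⁺ (Z=55, 54 e⁻), I⁻ (Z=53, 54 e⁻). Zr⁴⁺ < Y³⁺ (both 36 e⁻, Z=40>39); Y³⁺ < Sr²⁺ (isoelectronic, higher Z=39 is smaller); Sr²⁺ < Rb⁺ (isoelectronic, higher Z=38 is smaller); Rb⁺ < Cs⁺ (same group, period 5 vs 6); Cs⁺ < I⁻ (isoelectronic, higher Z=55 is smaller).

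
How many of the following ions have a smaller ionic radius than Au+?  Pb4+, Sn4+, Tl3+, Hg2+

4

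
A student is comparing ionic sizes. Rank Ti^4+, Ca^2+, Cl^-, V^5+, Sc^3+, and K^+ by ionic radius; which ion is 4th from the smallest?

Ca^2+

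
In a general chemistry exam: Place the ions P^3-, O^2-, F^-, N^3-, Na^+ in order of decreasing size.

Electron counts and nuclear charges: Na^+ (Z=11, 10 e⁻), F^- (Z=9, 10 e⁻), O^2- (Z=8, 10 e⁻), N^3- (Z=7, 10 e⁻), P^3- (Z=15, 18 e⁻). Na^+ < F^- (isoelectronic, higher Z=11 is smaller); F^- < O^2- (both 10 e⁻, Z=9>8); O^2- < N^3- (both 10 e⁻, Z=8>7); N^3- < P^3- (same group, 1 shell fewer).

P^3- > N^3- > O^2- > F^- > Na^+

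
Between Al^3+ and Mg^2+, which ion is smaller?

All of these have 10 electrons (isoelectronic). With the same electron cloud, the ion with the most protons pulls it in tightest. Nuclear charges: Al^3+ (Z=13), Mg^2+ (Z=12). Highest Z is smallest.

Al^3+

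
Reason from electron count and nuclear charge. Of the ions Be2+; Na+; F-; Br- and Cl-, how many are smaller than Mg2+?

Be2+ (Z=4, 2 e⁻), Mg2+ (Z=12, 10 e⁻), Na+ (Z=11, 10 e⁻), F- (Z=9, 10 e⁻), Cl- (Z=17, 18 e⁻), Br- (Z=35, 36 e⁻). Be2+ < Mg2+ (same group, 1 shell fewer); Mg2+ < Na+ (both 10 e⁻, Z=12>11); Na+ < F- (both 10 e⁻, Z=11>9); F- < Cl- (same group, 1 shell fewer); Cl- < Br- (same group, period 3 vs 4).
Relative to Mg2+, the ions that are smaller are Be2+. So 1 is smaller.

1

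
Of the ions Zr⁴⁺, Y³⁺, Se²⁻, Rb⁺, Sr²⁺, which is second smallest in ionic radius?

Isoelectronic series (36 e⁻ each). Size is set by nuclear charge: more protons means a smaller ion. Zr⁴⁺ (Z=40), Y³⁺ (Z=39), Sr²⁺ (Z=38), Rb⁺ (Z=37), Se²⁻ (Z=34).
So the order is Zr⁴⁺ < Y³⁺ < Sr²⁺ < Rb⁺ < Se²⁻; the 2nd-smallest ion is Y³⁺.

Y³⁺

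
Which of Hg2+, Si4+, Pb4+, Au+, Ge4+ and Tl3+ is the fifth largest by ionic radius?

Ge4+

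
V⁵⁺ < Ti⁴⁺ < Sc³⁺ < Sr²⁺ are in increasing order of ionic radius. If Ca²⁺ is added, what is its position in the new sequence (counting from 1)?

4

Work out protons and electrons: V⁵⁺ (Z=23, 18 e⁻), Ti⁴⁺ (Z=22, 18 e⁻), Sc³⁺ (Z=21, 18 e⁻), Ca²⁺ (Z=20, 18 e⁻), Sr²⁺ (Z=38, 36 e⁻). V⁵⁺ < Ti⁴⁺ (isoelectronic, higher Z=23 is smaller); Ti⁴⁺ < Sc³⁺ (isoelectronic, higher Z=22 is smaller); Sc³⁺ < Ca²⁺ (both 18 e⁻, Z=21>20); Ca²⁺ < Sr²⁺ (same group, period 4 vs 5).
With Ca²⁺ included the full order is V⁵⁺ < Ti⁴⁺ < Sc³⁺ < Ca²⁺ < Sr²⁺, so it takes position 4.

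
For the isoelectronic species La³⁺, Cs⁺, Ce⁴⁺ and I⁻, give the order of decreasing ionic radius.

I⁻ > Cs⁺ > La³⁺ > Ce⁴⁺

All of these have 54 electrons (isoelectronic). With the same electron cloud, the ion with the most protons pulls it in tightest. Nuclear charges: Ce⁴⁺ (Z=58), La³⁺ (Z=57), Cs⁺ (Z=55), I⁻ (Z=53). Highest Z is smallest.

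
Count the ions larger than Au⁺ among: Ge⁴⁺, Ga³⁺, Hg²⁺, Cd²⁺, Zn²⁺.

0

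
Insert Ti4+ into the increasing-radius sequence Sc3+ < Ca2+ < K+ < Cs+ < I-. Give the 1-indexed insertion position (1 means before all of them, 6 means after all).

1

Tabulating Z and e⁻: Ti4+: 18 e⁻, Z=22, Sc3+: 18 e⁻, Z=21, Ca2+: 18 e⁻, Z=20, K+: 18 e⁻, Z=19, Cs+: 54 e⁻, Z=55, I-: 54 e⁻, Z=53. Ti4+ < Sc3+ (both 18 e⁻, Z=22>21); Sc3+ < Ca2+ (both 18 e⁻, Z=21>20); Ca2+ < K+ (both 18 e⁻, Z=20>19); K+ < Cs+ (same group, 2 shells fewer); Cs+ < I- (isoelectronic, higher Z=55 is smaller).
Merged order: Ti4+ < Sc3+ < Ca2+ < K+ < Cs+ < I- — Ti4+ is number 1.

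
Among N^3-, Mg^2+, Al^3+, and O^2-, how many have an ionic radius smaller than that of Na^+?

These species are isoelectronic with 10 electrons. The only difference is the number of protons: Al^3+ (Z=13), Mg^2+ (Z=12), Na^+ (Z=11), O^2- (Z=8), N^3- (Z=7). The strongest nuclear pull (Al^3+) gives the smallest ion.
Relative to Na^+, the ions that are smaller are Al^3+, Mg^2+. Count: 2.

2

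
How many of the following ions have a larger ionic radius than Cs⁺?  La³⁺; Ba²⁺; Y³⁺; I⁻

1

Work out protons and electrons: Y³⁺: 36 e⁻, Z=39, La³⁺: 54 e⁻, Z=57, Ba²⁺: 54 e⁻, Z=56, Cs⁺: 54 e⁻, Z=55, I⁻: 54 e⁻, Z=53. Y³⁺ < La³⁺ (same group, period 5 vs 6); La³⁺ < Ba²⁺ (isoelectronic, higher Z=57 is smaller); Ba²⁺ < Cs⁺ (isoelectronic, higher Z=56 is smaller); Cs⁺ < I⁻ (isoelectronic, higher Z=55 is smaller).
Ordering all of them (including Cs⁺) by radius gives Y³⁺ < La³⁺ < Ba²⁺ < Cs⁺ < I⁻. So 1 is larger.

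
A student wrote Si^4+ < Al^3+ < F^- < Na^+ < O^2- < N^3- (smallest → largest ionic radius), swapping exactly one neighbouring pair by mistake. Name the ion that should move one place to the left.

Na^+

Check each adjacent pair. F^- and Na^+ are reversed: Na^+ and F^- share 10 electrons; the higher nuclear charge on Na (Z=11) contracts it more, so Na^+ < F^-. No other neighbouring pair contradicts the periodic trends, so Na^+ is the ion listed too late.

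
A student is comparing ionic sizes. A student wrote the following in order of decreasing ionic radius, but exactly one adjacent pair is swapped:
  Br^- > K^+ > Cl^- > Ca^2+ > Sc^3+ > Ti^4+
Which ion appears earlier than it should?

K^+

Check each adjacent pair. K^+ and Cl^- are reversed: they are isoelectronic (18 e⁻) and K has more protons than Cl (19 vs 17), making K^+ smaller. No other neighbouring pair contradicts the periodic trends, so K^+ is the ion listed too early.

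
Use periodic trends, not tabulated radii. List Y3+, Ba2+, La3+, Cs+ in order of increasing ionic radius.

First list Z and electron count for each: Y3+: 36 e⁻, Z=39, La3+: 54 e⁻, Z=57, Ba2+: 54 e⁻, Z=56, Cs+: 54 e⁻, Z=55. Y3+ < La3+ (same group, period 5 vs 6); La3+ < Ba2+ (both 54 e⁻, Z=57>56); Ba2+ < Cs+ (both 54 e⁻, Z=56>55).

Y3+ < La3+ < Ba2+ < Cs+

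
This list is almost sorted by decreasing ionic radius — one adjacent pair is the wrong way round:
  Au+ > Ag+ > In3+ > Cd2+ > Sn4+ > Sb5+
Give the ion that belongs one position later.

In3+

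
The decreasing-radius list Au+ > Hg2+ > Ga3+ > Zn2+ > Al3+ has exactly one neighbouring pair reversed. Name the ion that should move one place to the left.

Check each adjacent pair. Ga3+ and Zn2+ are reversed: both have 28 electrons but Z(Ga)=31 > Z(Zn)=30, so Ga3+ should be the smaller of the two. No other neighbouring pair contradicts the periodic trends, so Zn2+ is the ion listed too late.

Zn2+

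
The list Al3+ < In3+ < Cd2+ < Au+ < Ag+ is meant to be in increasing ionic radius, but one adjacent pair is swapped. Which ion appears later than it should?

Ag+

The pair Au+, Ag+ is the wrong way round — Ag+ and Au+ are in one column with the same charge; the lighter period-5 ion has one fewer shell and is smaller. All other adjacent pairs agree with periodic trends, so Ag+ is the misplaced ion.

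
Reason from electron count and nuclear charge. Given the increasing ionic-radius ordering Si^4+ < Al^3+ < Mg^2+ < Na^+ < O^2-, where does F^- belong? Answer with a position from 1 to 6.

5

Each ion has 10 electrons. The ranking follows nuclear charge in reverse — greater Z gives a smaller radius. Si^4+ (Z=14), Al^3+ (Z=13), Mg^2+ (Z=12), Na^+ (Z=11), F^- (Z=9), O^2- (Z=8).
The complete sequence is Si^4+ < Al^3+ < Mg^2+ < Na^+ < F^- < O^2-. F^- sits at position 5.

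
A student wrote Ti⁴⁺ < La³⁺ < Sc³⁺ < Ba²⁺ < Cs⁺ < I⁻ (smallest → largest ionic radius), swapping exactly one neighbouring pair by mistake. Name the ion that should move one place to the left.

The pair La³⁺, Sc³⁺ is the wrong way round — Sc³⁺ and La³⁺ are in one column with the same charge; the lighter period-4 ion has 2 fewer shells and is smaller. All other adjacent pairs agree with periodic trends, so Sc³⁺ is the misplaced ion.

Sc³⁺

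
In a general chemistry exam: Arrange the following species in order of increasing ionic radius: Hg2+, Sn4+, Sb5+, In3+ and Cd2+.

Sb5+ < Sn4+ < In3+ < Cd2+ < Hg2+

First list Z and electron count for each: Sb5+ has 46 e⁻ (Z=51), Sn4+ has 46 e⁻ (Z=50), In3+ has 46 e⁻ (Z=49), Cd2+ has 46 e⁻ (Z=48), Hg2+ has 78 e⁻ (Z=80). Sb5+ < Sn4+ (both 46 e⁻, Z=51>50); Sn4+ < In3+ (isoelectronic, higher Z=50 is smaller); In3+ < Cd2+ (isoelectronic, higher Z=49 is smaller); Cd2+ < Hg2+ (same group, period 5 vs 6).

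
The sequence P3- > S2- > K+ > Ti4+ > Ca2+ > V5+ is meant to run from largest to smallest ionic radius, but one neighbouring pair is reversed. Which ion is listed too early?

Ti4+

Compare adjacent ions: Ti4+ and Ca2+ share 18 electrons; the higher nuclear charge on Ti (Z=22) contracts it more, so Ti4+ < Ca2+ — yet in this decreasing list Ti4+ sits before Ca2+. Nothing else is reversed, so Ti4+ should move one place to the right.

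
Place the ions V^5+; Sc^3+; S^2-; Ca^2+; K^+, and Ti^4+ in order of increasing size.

Isoelectronic series (18 e⁻ each). Size is set by nuclear charge: more protons means a smaller ion. V^5+ (Z=23), Ti^4+ (Z=22), Sc^3+ (Z=21), Ca^2+ (Z=20), K^+ (Z=19), S^2- (Z=16).

V^5+ < Ti^4+ < Sc^3+ < Ca^2+ < K^+ < S^2-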